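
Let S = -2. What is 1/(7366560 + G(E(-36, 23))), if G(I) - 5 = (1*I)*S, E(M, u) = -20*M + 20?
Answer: 1/7365085 ≈ 1.3578e-7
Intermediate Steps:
E(M, u) = 20 - 20*M
G(I) = 5 - 2*I (G(I) = 5 + (1*I)*(-2) = 5 + I*(-2) = 5 - 2*I)
1/(7366560 + G(E(-36, 23))) = 1/(7366560 + (5 - 2*(20 - 20*(-36)))) = 1/(7366560 + (5 - 2*(20 + 720))) = 1/(7366560 + (5 - 2*740)) = 1/(7366560 + (5 - 1480)) = 1/(7366560 - 1475) = 1/7365085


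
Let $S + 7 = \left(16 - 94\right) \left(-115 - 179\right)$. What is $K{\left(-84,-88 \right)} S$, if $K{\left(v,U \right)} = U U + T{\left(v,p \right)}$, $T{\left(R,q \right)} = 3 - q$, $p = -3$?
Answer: $177668750$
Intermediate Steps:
$S = 22925$ ($S = -7 + \left(16 - 94\right) \left(-115 - 179\right) = -7 - -22932 = -7 + 22932 = 22925$)
$K{\left(v,U \right)} = 6 + U^{2}$ ($K{\left(v,U \right)} = U U + \left(3 - -3\right) = U^{2} + \left(3 + 3\right) = U^{2} + 6 = 6 + U^{2}$)
$K{\left(-84,-88 \right)} S = \left(6 + \left(-88\right)^{2}\right) 22925 = \left(6 + 7744\right) 22925 = 7750 \cdot 22925 = 177668750$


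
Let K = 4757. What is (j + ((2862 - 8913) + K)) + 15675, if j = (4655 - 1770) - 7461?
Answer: 9805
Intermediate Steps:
j = -4576 (j = 2885 - 7461 = -4576)
(j + ((2862 - 8913) + K)) + 15675 = (-4576 + ((2862 - 8913) + 4757)) + 15675 = (-4576 + (-6051 + 4757)) + 15675 = (-4576 - 1294) + 15675 = -5870 + 15675 = 9805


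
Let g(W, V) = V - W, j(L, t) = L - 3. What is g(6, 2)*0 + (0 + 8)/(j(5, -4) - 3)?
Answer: -8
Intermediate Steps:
j(L, t) = -3 + L
g(6, 2)*0 + (0 + 8)/(j(5, -4) - 3) = (2 - 1*6)*0 + (0 + 8)/((-3 + 5) - 3) = (2 - 6)*0 + 8/(2 - 3) = -4*0 + 8/(-1) = 0 + 8*(-1) = 0 - 8 = -8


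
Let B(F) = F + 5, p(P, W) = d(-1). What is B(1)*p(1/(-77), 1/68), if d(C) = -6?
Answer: -36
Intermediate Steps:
p(P, W) = -6
B(F) = 5 + F
B(1)*p(1/(-77), 1/68) = (5 + 1)*(-6) = 6*(-6) = -36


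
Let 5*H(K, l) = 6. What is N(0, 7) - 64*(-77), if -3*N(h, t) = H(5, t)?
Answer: 24638/5 ≈ 4927.6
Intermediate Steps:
H(K, l) = 6/5 (H(K, l) = (1/5)*6 = 6/5)
N(h, t) = -2/5 (N(h, t) = -1/3*6/5 = -2/5)
N(0, 7) - 64*(-77) = -2/5 - 64*(-77) = -2/5 + 4928 = 24638/5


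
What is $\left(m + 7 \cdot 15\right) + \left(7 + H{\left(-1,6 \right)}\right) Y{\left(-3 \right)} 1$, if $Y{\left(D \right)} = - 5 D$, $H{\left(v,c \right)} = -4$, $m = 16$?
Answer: $166$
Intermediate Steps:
$\left(m + 7 \cdot 15\right) + \left(7 + H{\left(-1,6 \right)}\right) Y{\left(-3 \right)} 1 = \left(16 + 7 \cdot 15\right) + \left(7 - 4\right) \left(\left(-5\right) \left(-3\right)\right) 1 = \left(16 + 105\right) + 3 \cdot 15 \cdot 1 = 121 + 45 \cdot 1 = 121 + 45 = 166$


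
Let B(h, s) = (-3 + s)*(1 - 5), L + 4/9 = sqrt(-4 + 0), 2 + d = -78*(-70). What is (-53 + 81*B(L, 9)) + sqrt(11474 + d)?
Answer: -1997 + 2*sqrt(4233) ≈ -1866.9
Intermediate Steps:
d = 5458 (d = -2 - 78*(-70) = -2 + 5460 = 5458)
L = -4/9 + 2*I (L = -4/9 + sqrt(-4 + 0) = -4/9 + sqrt(-4) = -4/9 + 2*I ≈ -0.44444 + 2.0*I)
B(h, s) = 12 - 4*s (B(h, s) = (-3 + s)*(-4) = 12 - 4*s)
(-53 + 81*B(L, 9)) + sqrt(11474 + d) = (-53 + 81*(12 - 4*9)) + sqrt(11474 + 5458) = (-53 + 81*(12 - 36)) + sqrt(16932) = (-53 + 81*(-24)) + 2*sqrt(4233) = (-53 - 1944) + 2*sqrt(4233) = -1997 + 2*sqrt(4233)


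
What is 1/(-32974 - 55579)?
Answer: -1/88553 ≈ -1.1293e-5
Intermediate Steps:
1/(-32974 - 55579) = 1/(-88553) = -1/88553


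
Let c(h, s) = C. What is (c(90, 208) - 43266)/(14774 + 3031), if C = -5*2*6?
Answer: -14442/5935 ≈ -2.4334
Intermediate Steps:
C = -60 (C = -10*6 = -60)
c(h, s) = -60
(c(90, 208) - 43266)/(14774 + 3031) = (-60 - 43266)/(14774 + 3031) = -43326/17805 = -43326*1/17805 = -14442/5935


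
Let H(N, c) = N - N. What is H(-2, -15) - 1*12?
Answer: -12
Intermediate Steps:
H(N, c) = 0
H(-2, -15) - 1*12 = 0 - 1*12 = 0 - 12 = -12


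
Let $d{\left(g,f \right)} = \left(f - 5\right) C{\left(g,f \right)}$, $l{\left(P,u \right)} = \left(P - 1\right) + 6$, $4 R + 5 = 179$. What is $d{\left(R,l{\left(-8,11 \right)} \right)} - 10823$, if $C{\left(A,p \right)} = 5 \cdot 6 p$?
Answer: $-10103$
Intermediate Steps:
$C{\left(A,p \right)} = 30 p$
$R = \frac{87}{2}$ ($R = - \frac{5}{4} + \frac{1}{4} \cdot 179 = - \frac{5}{4} + \frac{179}{4} = \frac{87}{2} \approx 43.5$)
$l{\left(P,u \right)} = 5 + P$ ($l{\left(P,u \right)} = \left(-1 + P\right) + 6 = 5 + P$)
$d{\left(g,f \right)} = 30 f \left(-5 + f\right)$ ($d{\left(g,f \right)} = \left(f - 5\right) 30 f = \left(-5 + f\right) 30 f = 30 f \left(-5 + f\right)$)
$d{\left(R,l{\left(-8,11 \right)} \right)} - 10823 = 30 \left(5 - 8\right) \left(-5 + \left(5 - 8\right)\right) - 10823 = 30 \left(-3\right) \left(-5 - 3\right) - 10823 = 30 \left(-3\right) \left(-8\right) - 10823 = 720 - 10823 = -10103$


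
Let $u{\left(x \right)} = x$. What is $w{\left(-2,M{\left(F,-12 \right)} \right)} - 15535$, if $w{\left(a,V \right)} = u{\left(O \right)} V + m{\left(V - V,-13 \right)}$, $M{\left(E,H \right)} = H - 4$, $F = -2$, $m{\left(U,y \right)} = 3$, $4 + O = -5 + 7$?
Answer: $-15500$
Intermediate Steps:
$O = -2$ ($O = -4 + \left(-5 + 7\right) = -4 + 2 = -2$)
$M{\left(E,H \right)} = -4 + H$
$w{\left(a,V \right)} = 3 - 2 V$ ($w{\left(a,V \right)} = - 2 V + 3 = 3 - 2 V$)
$w{\left(-2,M{\left(F,-12 \right)} \right)} - 15535 = \left(3 - 2 \left(-4 - 12\right)\right) - 15535 = \left(3 - -32\right) - 15535 = \left(3 + 32\right) - 15535 = 35 - 15535 = -15500$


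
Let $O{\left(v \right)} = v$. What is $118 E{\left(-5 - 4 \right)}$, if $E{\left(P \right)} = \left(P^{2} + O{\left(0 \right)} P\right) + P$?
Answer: $8496$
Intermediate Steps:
$E{\left(P \right)} = P + P^{2}$ ($E{\left(P \right)} = \left(P^{2} + 0 P\right) + P = \left(P^{2} + 0\right) + P = P^{2} + P = P + P^{2}$)
$118 E{\left(-5 - 4 \right)} = 118 \left(-5 - 4\right) \left(1 - 9\right) = 118 \left(- 9 \left(1 - 9\right)\right) = 118 \left(\left(-9\right) \left(-8\right)\right) = 118 \cdot 72 = 8496$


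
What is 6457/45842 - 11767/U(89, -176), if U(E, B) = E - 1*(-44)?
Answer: -76937719/870998 ≈ -88.333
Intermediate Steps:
U(E, B) = 44 + E (U(E, B) = E + 44 = 44 + E)
6457/45842 - 11767/U(89, -176) = 6457/45842 - 11767/(44 + 89) = 6457*(1/45842) - 11767/133 = 6457/45842 - 11767*1/133 = 6457/45842 - 1681/19 = -76937719/870998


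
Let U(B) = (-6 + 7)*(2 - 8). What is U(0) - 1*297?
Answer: -303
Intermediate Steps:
U(B) = -6 (U(B) = 1*(-6) = -6)
U(0) - 1*297 = -6 - 1*297 = -6 - 297 = -303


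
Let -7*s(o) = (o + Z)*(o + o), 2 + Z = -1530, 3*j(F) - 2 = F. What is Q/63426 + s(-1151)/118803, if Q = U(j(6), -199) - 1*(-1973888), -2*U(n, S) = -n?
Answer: 624895986980/26373196773 ≈ 23.694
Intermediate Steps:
j(F) = ⅔ + F/3
Z = -1532 (Z = -2 - 1530 = -1532)
U(n, S) = n/2 (U(n, S) = -(-1)*n/2 = n/2)
s(o) = -2*o*(-1532 + o)/7 (s(o) = -(o - 1532)*(o + o)/7 = -(-1532 + o)*2*o/7 = -2*o*(-1532 + o)/7)
Q = 5921668/3 (Q = (⅔ + (⅓)*6)/2 - 1*(-1973888) = (⅔ + 2)/2 + 1973888 = (½)*(8/3) + 1973888 = 4/3 + 1973888 = 5921668/3 ≈ 1.9739e+6)
Q/63426 + s(-1151)/118803 = (5921668/3)/63426 + ((2/7)*(-1151)*(1532 - 1*(-1151)))/118803 = (5921668/3)*(1/63426) + ((2/7)*(-1151)*(1532 + 1151))*(1/118803) = 2960834/95139 + ((2/7)*(-1151)*2683)*(1/118803) = 2960834/95139 - 6176266/7*1/118803 = 2960834/95139 - 6176266/831621 = 624895986980/26373196773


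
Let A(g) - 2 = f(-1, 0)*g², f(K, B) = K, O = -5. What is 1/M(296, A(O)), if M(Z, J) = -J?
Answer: 1/23 ≈ 0.043478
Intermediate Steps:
A(g) = 2 - g²
1/M(296, A(O)) = 1/(-(2 - 1*(-5)²)) = 1/(-(2 - 1*25)) = 1/(-(2 - 25)) = 1/(-1*(-23)) = 1/23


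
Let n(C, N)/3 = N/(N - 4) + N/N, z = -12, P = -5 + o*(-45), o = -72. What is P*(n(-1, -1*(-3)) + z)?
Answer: -58230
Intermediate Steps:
P = 3235 (P = -5 - 72*(-45) = -5 + 3240 = 3235)
n(C, N) = 3 + 3*N/(-4 + N) (n(C, N) = 3*(N/(N - 4) + N/N) = 3*(N/(-4 + N) + 1) = 3*(1 + N/(-4 + N)) = 3 + 3*N/(-4 + N))
P*(n(-1, -1*(-3)) + z) = 3235*(6*(-2 - 1*(-3))/(-4 - 1*(-3)) - 12) = 3235*(6*(-2 + 3)/(-4 + 3) - 12) = 3235*(6*1/(-1) - 12) = 3235*(6*(-1)*1 - 12) = 3235*(-6 - 12) = 3235*(-18) = -58230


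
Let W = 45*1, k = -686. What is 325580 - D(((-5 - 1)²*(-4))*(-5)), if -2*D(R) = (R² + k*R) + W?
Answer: 675685/2 ≈ 3.3784e+5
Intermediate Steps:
W = 45
D(R) = -45/2 + 343*R - R²/2 (D(R) = -((R² - 686*R) + 45)/2 = -(45 + R² - 686*R)/2 = -45/2 + 343*R - R²/2)
325580 - D(((-5 - 1)²*(-4))*(-5)) = 325580 - (-45/2 + 343*(((-5 - 1)²*(-4))*(-5)) - 400*(-5 - 1)⁴/2) = 325580 - (-45/2 + 343*(((-6)²*(-4))*(-5)) - (((-6)²*(-4))*(-5))²/2) = 325580 - (-45/2 + 343*((36*(-4))*(-5)) - ((36*(-4))*(-5))²/2) = 325580 - (-45/2 + 343*(-144*(-5)) - (-144*(-5))²/2) = 325580 - (-45/2 + 343*720 - ½*720²) = 325580 - (-45/2 + 246960 - ½*518400) = 325580 - (-45/2 + 246960 - 259200) = 325580 - 1*(-24525/2) = 325580 + 24525/2 = 675685/2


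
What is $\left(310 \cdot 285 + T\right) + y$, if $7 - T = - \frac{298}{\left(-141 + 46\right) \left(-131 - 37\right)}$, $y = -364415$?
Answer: $- \frac{2202942691}{7980} \approx -2.7606 \cdot 10^{5}$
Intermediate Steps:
$T = \frac{56009}{7980}$ ($T = 7 - - \frac{298}{\left(-141 + 46\right) \left(-131 - 37\right)} = 7 - - \frac{298}{\left(-95\right) \left(-168\right)} = 7 - - \frac{298}{15960} = 7 - \left(-298\right) \frac{1}{15960} = 7 - - \frac{149}{7980} = 7 + \frac{149}{7980} = \frac{56009}{7980} \approx 7.0187$)
$\left(310 \cdot 285 + T\right) + y = \left(310 \cdot 285 + \frac{56009}{7980}\right) - 364415 = \left(88350 + \frac{56009}{7980}\right) - 364415 = \frac{705089009}{7980} - 364415 = - \frac{2202942691}{7980}$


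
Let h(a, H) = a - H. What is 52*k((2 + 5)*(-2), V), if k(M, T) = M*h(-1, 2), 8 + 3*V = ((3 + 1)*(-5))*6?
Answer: 2184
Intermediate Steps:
V = -128/3 (V = -8/3 + (((3 + 1)*(-5))*6)/3 = -8/3 + ((4*(-5))*6)/3 = -8/3 + (-20*6)/3 = -8/3 + (⅓)*(-120) = -8/3 - 40 = -128/3 ≈ -42.667)
k(M, T) = -3*M (k(M, T) = M*(-1 - 1*2) = M*(-1 - 2) = M*(-3) = -3*M)
52*k((2 + 5)*(-2), V) = 52*(-3*(2 + 5)*(-2)) = 52*(-21*(-2)) = 52*(-3*(-14)) = 52*42 = 2184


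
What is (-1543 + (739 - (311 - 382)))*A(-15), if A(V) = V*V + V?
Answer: -153930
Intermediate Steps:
A(V) = V + V² (A(V) = V² + V = V + V²)
(-1543 + (739 - (311 - 382)))*A(-15) = (-1543 + (739 - (311 - 382)))*(-15*(1 - 15)) = (-1543 + (739 - 1*(-71)))*(-15*(-14)) = (-1543 + (739 + 71))*210 = (-1543 + 810)*210 = -733*210 = -153930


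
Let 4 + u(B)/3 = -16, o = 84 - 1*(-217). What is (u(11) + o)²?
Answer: 58081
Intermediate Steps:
o = 301 (o = 84 + 217 = 301)
u(B) = -60 (u(B) = -12 + 3*(-16) = -12 - 48 = -60)
(u(11) + o)² = (-60 + 301)² = 241² = 58081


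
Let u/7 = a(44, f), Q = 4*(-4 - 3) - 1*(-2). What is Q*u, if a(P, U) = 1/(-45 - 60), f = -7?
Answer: 26/15 ≈ 1.7333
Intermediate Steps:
a(P, U) = -1/105 (a(P, U) = 1/(-105) = -1/105)
Q = -26 (Q = 4*(-7) + 2 = -28 + 2 = -26)
u = -1/15 (u = 7*(-1/105) = -1/15 ≈ -0.066667)
Q*u = -26*(-1/15) = 26/15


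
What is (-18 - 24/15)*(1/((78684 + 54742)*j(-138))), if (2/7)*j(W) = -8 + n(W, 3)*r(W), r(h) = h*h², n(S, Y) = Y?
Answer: 7/1314950589280 ≈ 5.3234e-12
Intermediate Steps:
r(h) = h³
j(W) = -28 + 21*W³/2 (j(W) = 7*(-8 + 3*W³)/2 = -28 + 21*W³/2)
(-18 - 24/15)*(1/((78684 + 54742)*j(-138))) = (-18 - 24/15)*(1/((78684 + 54742)*(-28 + (21/2)*(-138)³))) = (-18 - 24/15)*(1/(133426*(-28 + (21/2)*(-2628072)))) = (-18 - 1*8/5)*(1/(133426*(-28 - 27594756))) = (-18 - 8/5)*((1/133426)/(-27594784)) = -49*(-1)/(333565*27594784) = -98/5*(-1/3681861649984) = 7/1314950589280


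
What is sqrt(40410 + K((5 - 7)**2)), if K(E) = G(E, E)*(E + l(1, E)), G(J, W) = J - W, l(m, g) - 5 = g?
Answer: 3*sqrt(4490) ≈ 201.02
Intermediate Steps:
l(m, g) = 5 + g
K(E) = 0 (K(E) = (E - E)*(E + (5 + E)) = 0*(5 + 2*E) = 0)
sqrt(40410 + K((5 - 7)**2)) = sqrt(40410 + 0) = sqrt(40410) = 3*sqrt(4490)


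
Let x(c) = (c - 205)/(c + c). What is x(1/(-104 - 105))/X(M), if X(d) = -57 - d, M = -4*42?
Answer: 193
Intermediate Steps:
M = -168
x(c) = (-205 + c)/(2*c) (x(c) = (-205 + c)/((2*c)) = (-205 + c)*(1/(2*c)) = (-205 + c)/(2*c))
x(1/(-104 - 105))/X(M) = ((-205 + 1/(-104 - 105))/(2*(1/(-104 - 105))))/(-57 - 1*(-168)) = ((-205 + 1/(-209))/(2*(1/(-209))))/(-57 + 168) = ((-205 - 1/209)/(2*(-1/209)))/111 = ((1/2)*(-209)*(-42846/209))*(1/111) = 21423*(1/111) = 193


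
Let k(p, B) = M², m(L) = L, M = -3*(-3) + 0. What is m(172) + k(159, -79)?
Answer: 253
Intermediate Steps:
M = 9 (M = 9 + 0 = 9)
k(p, B) = 81 (k(p, B) = 9² = 81)
m(172) + k(159, -79) = 172 + 81 = 253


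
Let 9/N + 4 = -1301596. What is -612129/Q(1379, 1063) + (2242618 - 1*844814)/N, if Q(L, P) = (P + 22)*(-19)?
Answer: -5358079065660977/26505 ≈ -2.0215e+11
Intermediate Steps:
N = -9/1301600 (N = 9/(-4 - 1301596) = 9/(-1301600) = 9*(-1/1301600) = -9/1301600 ≈ -6.9146e-6)
Q(L, P) = -418 - 19*P (Q(L, P) = (22 + P)*(-19) = -418 - 19*P)
-612129/Q(1379, 1063) + (2242618 - 1*844814)/N = -612129/(-418 - 19*1063) + (2242618 - 1*844814)/(-9/1301600) = -612129/(-418 - 20197) + (2242618 - 844814)*(-1301600/9) = -612129/(-20615) + 1397804*(-1301600/9) = -612129*(-1/20615) - 1819381686400/9 = 87447/2945 - 1819381686400/9 = -5358079065660977/26505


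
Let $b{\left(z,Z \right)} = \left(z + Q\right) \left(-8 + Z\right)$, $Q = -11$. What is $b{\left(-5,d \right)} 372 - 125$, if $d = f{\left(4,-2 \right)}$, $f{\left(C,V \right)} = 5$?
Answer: $17731$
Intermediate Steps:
$d = 5$
$b{\left(z,Z \right)} = \left(-11 + z\right) \left(-8 + Z\right)$ ($b{\left(z,Z \right)} = \left(z - 11\right) \left(-8 + Z\right) = \left(-11 + z\right) \left(-8 + Z\right)$)
$b{\left(-5,d \right)} 372 - 125 = \left(88 - 55 - -40 + 5 \left(-5\right)\right) 372 - 125 = \left(88 - 55 + 40 - 25\right) 372 - 125 = 48 \cdot 372 - 125 = 17856 - 125 = 17731$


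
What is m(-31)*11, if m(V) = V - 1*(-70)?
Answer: 429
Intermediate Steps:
m(V) = 70 + V (m(V) = V + 70 = 70 + V)
m(-31)*11 = (70 - 31)*11 = 39*11 = 429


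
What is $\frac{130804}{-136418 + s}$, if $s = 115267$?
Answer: $- \frac{130804}{21151} \approx -6.1843$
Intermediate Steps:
$\frac{130804}{-136418 + s} = \frac{130804}{-136418 + 115267} = \frac{130804}{-21151} = 130804 \left(- \frac{1}{21151}\right) = - \frac{130804}{21151}$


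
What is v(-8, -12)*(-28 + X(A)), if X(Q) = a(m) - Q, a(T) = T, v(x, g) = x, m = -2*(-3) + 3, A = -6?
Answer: 104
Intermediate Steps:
m = 9 (m = 6 + 3 = 9)
X(Q) = 9 - Q
v(-8, -12)*(-28 + X(A)) = -8*(-28 + (9 - 1*(-6))) = -8*(-28 + (9 + 6)) = -8*(-28 + 15) = -8*(-13) = 104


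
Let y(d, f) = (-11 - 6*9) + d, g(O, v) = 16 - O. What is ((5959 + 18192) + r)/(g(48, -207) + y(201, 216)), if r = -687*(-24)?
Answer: 40639/104 ≈ 390.76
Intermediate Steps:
r = 16488
y(d, f) = -65 + d (y(d, f) = (-11 - 54) + d = -65 + d)
((5959 + 18192) + r)/(g(48, -207) + y(201, 216)) = ((5959 + 18192) + 16488)/((16 - 1*48) + (-65 + 201)) = (24151 + 16488)/((16 - 48) + 136) = 40639/(-32 + 136) = 40639/104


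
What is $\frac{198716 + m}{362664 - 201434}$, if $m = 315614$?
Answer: $\frac{51433}{16123} \approx 3.19$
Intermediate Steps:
$\frac{198716 + m}{362664 - 201434} = \frac{198716 + 315614}{362664 - 201434} = \frac{514330}{161230} = 514330 \cdot \frac{1}{161230} = \frac{51433}{16123}$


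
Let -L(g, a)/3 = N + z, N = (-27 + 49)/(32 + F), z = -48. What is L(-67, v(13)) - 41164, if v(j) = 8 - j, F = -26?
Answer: -41031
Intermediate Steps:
N = 11/3 (N = (-27 + 49)/(32 - 26) = 22/6 = 22*(1/6) = 11/3 ≈ 3.6667)
L(g, a) = 133 (L(g, a) = -3*(11/3 - 48) = -3*(-133/3) = 133)
L(-67, v(13)) - 41164 = 133 - 41164 = -41031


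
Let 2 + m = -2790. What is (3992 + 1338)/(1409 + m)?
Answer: -5330/1383 ≈ -3.8539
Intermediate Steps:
m = -2792 (m = -2 - 2790 = -2792)
(3992 + 1338)/(1409 + m) = (3992 + 1338)/(1409 - 2792) = 5330/(-1383) = 5330*(-1/1383) = -5330/1383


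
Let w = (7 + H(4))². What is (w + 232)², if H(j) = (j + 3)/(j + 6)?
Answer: 848498641/10000 ≈ 84850.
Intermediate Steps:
H(j) = (3 + j)/(6 + j)
w = 5929/100 (w = (7 + (3 + 4)/(6 + 4))² = (7 + 7/10)² = (77/10)² = 5929/100 ≈ 59.290)
(w + 232)² = (5929/100 + 232)² = (29129/100)² = 848498641/10000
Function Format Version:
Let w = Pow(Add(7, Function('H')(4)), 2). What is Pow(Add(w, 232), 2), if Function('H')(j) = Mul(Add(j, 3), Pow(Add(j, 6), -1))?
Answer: Rational(848498641, 10000) ≈ 84850.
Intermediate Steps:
Function('H')(j) = Mul(Pow(Add(6, j), -1), Add(3, j)) (Function('H')(j) = Mul(Add(3, j), Pow(Add(6, j), -1)) = Mul(Pow(Add(6, j), -1), Add(3, j)))
w = Rational(5929, 100) (w = Pow(Add(7, Mul(Pow(Add(6, 4), -1), Add(3, 4))), 2) = Pow(Add(7, Mul(Pow(10, -1), 7)), 2) = Pow(Add(7, Mul(Rational(1, 10), 7)), 2) = Pow(Add(7, Rational(7, 10)), 2) = Pow(Rational(77, 10), 2) = Rational(5929, 100) ≈ 59.290)
Pow(Add(w, 232), 2) = Pow(Add(Rational(5929, 100), 232), 2) = Pow(Rational(29129, 100), 2) = Rational(848498641, 10000)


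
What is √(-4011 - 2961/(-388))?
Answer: I*√150670779/194 ≈ 63.272*I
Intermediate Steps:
√(-4011 - 2961/(-388)) = √(-4011 - 2961*(-1/388)) = √(-4011 + 2961/388) = √(-1553307/388) = I*√150670779/194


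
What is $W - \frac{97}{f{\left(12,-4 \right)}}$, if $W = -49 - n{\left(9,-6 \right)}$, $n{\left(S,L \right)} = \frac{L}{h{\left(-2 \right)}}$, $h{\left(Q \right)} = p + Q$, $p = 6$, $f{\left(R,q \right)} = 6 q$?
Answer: $- \frac{1043}{24} \approx -43.458$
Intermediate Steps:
$h{\left(Q \right)} = 6 + Q$
$n{\left(S,L \right)} = \frac{L}{4}$ ($n{\left(S,L \right)} = \frac{L}{6 - 2} = \frac{L}{4}$)
$W = - \frac{95}{2}$ ($W = -49 - \frac{1}{4} \left(-6\right) = -49 - - \frac{3}{2} = -49 + \frac{3}{2} = - \frac{95}{2} \approx -47.5$)
$W - \frac{97}{f{\left(12,-4 \right)}} = - \frac{95}{2} - \frac{97}{6 \left(-4\right)} = - \frac{95}{2} - \frac{97}{-24} = - \frac{95}{2} - - \frac{97}{24} = - \frac{95}{2} + \frac{97}{24} = - \frac{1043}{24}$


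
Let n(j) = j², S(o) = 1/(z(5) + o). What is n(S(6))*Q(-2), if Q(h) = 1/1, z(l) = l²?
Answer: 1/961 ≈ 0.0010406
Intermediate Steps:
S(o) = 1/(25 + o) (S(o) = 1/(5² + o) = 1/(25 + o))
Q(h) = 1
n(S(6))*Q(-2) = (1/(25 + 6))²*1 = (1/31)²*1 = (1/961)*1 = 1/961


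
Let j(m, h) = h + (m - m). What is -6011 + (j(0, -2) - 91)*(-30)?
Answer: -3221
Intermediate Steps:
j(m, h) = h (j(m, h) = h + 0 = h)
-6011 + (j(0, -2) - 91)*(-30) = -6011 + (-2 - 91)*(-30) = -6011 - 93*(-30) = -6011 + 2790 = -3221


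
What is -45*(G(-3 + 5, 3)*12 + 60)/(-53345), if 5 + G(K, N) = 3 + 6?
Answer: 972/10669 ≈ 0.091105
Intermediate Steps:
G(K, N) = 4 (G(K, N) = -5 + (3 + 6) = -5 + 9 = 4)
-45*(G(-3 + 5, 3)*12 + 60)/(-53345) = -45*(4*12 + 60)/(-53345) = -45*(48 + 60)*(-1/53345) = -45*108*(-1/53345) = -4860*(-1/53345) = 972/10669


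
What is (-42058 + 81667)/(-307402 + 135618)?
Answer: -39609/171784 ≈ -0.23057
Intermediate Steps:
(-42058 + 81667)/(-307402 + 135618) = 39609/(-171784) = 39609*(-1/171784) = -39609/171784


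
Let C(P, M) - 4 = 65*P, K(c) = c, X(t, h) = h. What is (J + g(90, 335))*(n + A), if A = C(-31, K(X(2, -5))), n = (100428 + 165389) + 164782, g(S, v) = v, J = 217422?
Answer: 93328037116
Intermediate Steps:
n = 430599 (n = 265817 + 164782 = 430599)
C(P, M) = 4 + 65*P
A = -2011 (A = 4 + 65*(-31) = 4 - 2015 = -2011)
(J + g(90, 335))*(n + A) = (217422 + 335)*(430599 - 2011) = 217757*428588 = 93328037116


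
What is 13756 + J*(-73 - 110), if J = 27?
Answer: 8815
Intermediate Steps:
13756 + J*(-73 - 110) = 13756 + 27*(-73 - 110) = 13756 + 27*(-183) = 13756 - 4941 = 8815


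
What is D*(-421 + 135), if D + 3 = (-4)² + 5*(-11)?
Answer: 12012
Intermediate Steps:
D = -42 (D = -3 + ((-4)² + 5*(-11)) = -3 + (16 - 55) = -3 - 39 = -42)
D*(-421 + 135) = -42*(-421 + 135) = -42*(-286) = 12012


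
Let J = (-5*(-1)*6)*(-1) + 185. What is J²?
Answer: 24025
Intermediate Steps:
J = 155 (J = (5*6)*(-1) + 185 = 30*(-1) + 185 = -30 + 185 = 155)
J² = 155² = 24025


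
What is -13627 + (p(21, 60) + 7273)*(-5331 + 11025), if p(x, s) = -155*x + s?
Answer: 23206505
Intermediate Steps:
p(x, s) = s - 155*x
-13627 + (p(21, 60) + 7273)*(-5331 + 11025) = -13627 + ((60 - 155*21) + 7273)*(-5331 + 11025) = -13627 + ((60 - 3255) + 7273)*5694 = -13627 + (-3195 + 7273)*5694 = -13627 + 4078*5694 = -13627 + 23220132 = 23206505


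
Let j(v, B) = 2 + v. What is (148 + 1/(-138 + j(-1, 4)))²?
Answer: 411075625/18769 ≈ 21902.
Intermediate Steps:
(148 + 1/(-138 + j(-1, 4)))² = (148 + 1/(-138 + (2 - 1)))² = (148 + 1/(-138 + 1))² = (148 + 1/(-137))² = (148 - 1/137)² = (20275/137)² = 411075625/18769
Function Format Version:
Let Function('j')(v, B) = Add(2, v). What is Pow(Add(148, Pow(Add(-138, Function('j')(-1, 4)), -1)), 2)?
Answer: Rational(411075625, 18769) ≈ 21902.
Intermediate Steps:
Pow(Add(148, Pow(Add(-138, Function('j')(-1, 4)), -1)), 2) = Pow(Add(148, Pow(Add(-138, Add(2, -1)), -1)), 2) = Pow(Add(148, Pow(Add(-138, 1), -1)), 2) = Pow(Add(148, Pow(-137, -1)), 2) = Pow(Add(148, Rational(-1, 137)), 2) = Pow(Rational(20275, 137), 2) = Rational(411075625, 18769)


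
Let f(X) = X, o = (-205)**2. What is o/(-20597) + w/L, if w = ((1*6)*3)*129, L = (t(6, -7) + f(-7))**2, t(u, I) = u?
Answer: 47784209/20597 ≈ 2320.0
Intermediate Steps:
o = 42025
L = 1 (L = (6 - 7)**2 = (-1)**2 = 1)
w = 2322 (w = (6*3)*129 = 18*129 = 2322)
o/(-20597) + w/L = 42025/(-20597) + 2322/1 = 42025*(-1/20597) + 2322*1 = -42025/20597 + 2322 = 47784209/20597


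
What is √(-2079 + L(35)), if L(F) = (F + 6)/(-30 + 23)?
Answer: I*√102158/7 ≈ 45.66*I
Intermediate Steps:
L(F) = -6/7 - F/7 (L(F) = (6 + F)/(-7) = (6 + F)*(-⅐) = -6/7 - F/7)
√(-2079 + L(35)) = √(-2079 + (-6/7 - ⅐*35)) = √(-2079 + (-6/7 - 5)) = √(-2079 - 41/7) = √(-14594/7) = I*√102158/7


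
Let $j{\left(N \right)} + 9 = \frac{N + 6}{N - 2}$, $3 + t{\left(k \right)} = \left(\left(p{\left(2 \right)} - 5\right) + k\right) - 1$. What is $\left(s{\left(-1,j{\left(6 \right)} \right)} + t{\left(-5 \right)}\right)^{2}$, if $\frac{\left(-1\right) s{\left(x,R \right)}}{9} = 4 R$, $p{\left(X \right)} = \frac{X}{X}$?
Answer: $41209$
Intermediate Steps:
$p{\left(X \right)} = 1$
$t{\left(k \right)} = -8 + k$ ($t{\left(k \right)} = -3 + \left(\left(\left(1 - 5\right) + k\right) - 1\right) = -3 + \left(\left(-4 + k\right) - 1\right) = -3 + \left(-5 + k\right) = -8 + k$)
$j{\left(N \right)} = -9 + \frac{6 + N}{-2 + N}$ ($j{\left(N \right)} = -9 + \frac{N + 6}{N - 2} = -9 + \frac{6 + N}{-2 + N}$)
$s{\left(x,R \right)} = - 36 R$ ($s{\left(x,R \right)} = - 9 \cdot 4 R = - 36 R$)
$\left(s{\left(-1,j{\left(6 \right)} \right)} + t{\left(-5 \right)}\right)^{2} = \left(- 36 \frac{8 \left(3 - 6\right)}{-2 + 6} - 13\right)^{2} = \left(- 36 \frac{8 \left(3 - 6\right)}{4} - 13\right)^{2} = \left(- 36 \cdot 8 \cdot \frac{1}{4} \left(-3\right) - 13\right)^{2} = \left(\left(-36\right) \left(-6\right) - 13\right)^{2} = \left(216 - 13\right)^{2} = 203^{2} = 41209$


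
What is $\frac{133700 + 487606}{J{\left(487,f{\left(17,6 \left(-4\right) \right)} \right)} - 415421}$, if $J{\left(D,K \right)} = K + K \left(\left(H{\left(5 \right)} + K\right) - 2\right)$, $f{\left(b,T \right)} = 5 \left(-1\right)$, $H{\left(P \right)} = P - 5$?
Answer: $- \frac{621306}{415391} \approx -1.4957$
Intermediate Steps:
$H{\left(P \right)} = -5 + P$
$f{\left(b,T \right)} = -5$
$J{\left(D,K \right)} = K + K \left(-2 + K\right)$ ($J{\left(D,K \right)} = K + K \left(\left(\left(-5 + 5\right) + K\right) - 2\right) = K + K \left(\left(0 + K\right) - 2\right) = K + K \left(K - 2\right) = K + K \left(-2 + K\right)$)
$\frac{133700 + 487606}{J{\left(487,f{\left(17,6 \left(-4\right) \right)} \right)} - 415421} = \frac{133700 + 487606}{- 5 \left(-1 - 5\right) - 415421} = \frac{621306}{\left(-5\right) \left(-6\right) - 415421} = \frac{621306}{30 - 415421} = \frac{621306}{-415391} = 621306 \left(- \frac{1}{415391}\right) = - \frac{621306}{415391}$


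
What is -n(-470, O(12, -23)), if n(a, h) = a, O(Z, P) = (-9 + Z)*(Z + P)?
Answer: 470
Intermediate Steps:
O(Z, P) = (-9 + Z)*(P + Z)
-n(-470, O(12, -23)) = -1*(-470) = 470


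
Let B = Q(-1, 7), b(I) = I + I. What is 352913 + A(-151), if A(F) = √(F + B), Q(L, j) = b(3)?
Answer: 352913 + I*√145 ≈ 3.5291e+5 + 12.042*I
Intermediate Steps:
b(I) = 2*I
Q(L, j) = 6 (Q(L, j) = 2*3 = 6)
B = 6
A(F) = √(6 + F) (A(F) = √(F + 6) = √(6 + F))
352913 + A(-151) = 352913 + √(6 - 151) = 352913 + √(-145) = 352913 + I*√145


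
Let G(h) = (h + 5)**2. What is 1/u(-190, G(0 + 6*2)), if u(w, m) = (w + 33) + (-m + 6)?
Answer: -1/440 ≈ -0.0022727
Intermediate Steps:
G(h) = (5 + h)**2
u(w, m) = 39 + w - m (u(w, m) = (33 + w) + (6 - m) = 39 + w - m)
1/u(-190, G(0 + 6*2)) = 1/(39 - 190 - (5 + (0 + 6*2))**2) = 1/(39 - 190 - (5 + (0 + 12))**2) = 1/(39 - 190 - (5 + 12)**2) = 1/(39 - 190 - 1*17**2) = 1/(39 - 190 - 1*289) = 1/(39 - 190 - 289) = 1/(-440) = -1/440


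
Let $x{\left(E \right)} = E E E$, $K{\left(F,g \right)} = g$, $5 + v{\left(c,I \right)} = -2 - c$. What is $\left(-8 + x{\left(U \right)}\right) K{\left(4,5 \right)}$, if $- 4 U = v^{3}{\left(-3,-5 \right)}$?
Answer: $20440$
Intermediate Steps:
$v{\left(c,I \right)} = -7 - c$ ($v{\left(c,I \right)} = -5 - \left(2 + c\right) = -7 - c$)
$U = 16$ ($U = - \frac{\left(-7 - -3\right)^{3}}{4} = - \frac{\left(-7 + 3\right)^{3}}{4} = - \frac{\left(-4\right)^{3}}{4} = \left(- \frac{1}{4}\right) \left(-64\right) = 16$)
$x{\left(E \right)} = E^{3}$ ($x{\left(E \right)} = E^{2} E = E^{3}$)
$\left(-8 + x{\left(U \right)}\right) K{\left(4,5 \right)} = \left(-8 + 16^{3}\right) 5 = \left(-8 + 4096\right) 5 = 4088 \cdot 5 = 20440$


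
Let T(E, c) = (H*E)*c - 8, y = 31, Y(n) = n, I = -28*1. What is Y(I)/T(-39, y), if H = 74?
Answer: 2/6391 ≈ 0.00031294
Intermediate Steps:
I = -28
T(E, c) = -8 + 74*E*c (T(E, c) = (74*E)*c - 8 = 74*E*c - 8 = -8 + 74*E*c)
Y(I)/T(-39, y) = -28/(-8 + 74*(-39)*31) = -28/(-8 - 89466) = -28/(-89474) = -28*(-1/89474) = 2/6391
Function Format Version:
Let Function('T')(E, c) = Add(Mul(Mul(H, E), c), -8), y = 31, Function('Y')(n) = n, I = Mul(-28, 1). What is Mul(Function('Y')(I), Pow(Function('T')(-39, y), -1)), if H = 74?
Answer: Rational(2, 6391) ≈ 0.00031294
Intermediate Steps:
I = -28
Function('T')(E, c) = Add(-8, Mul(74, E, c)) (Function('T')(E, c) = Add(Mul(Mul(74, E), c), -8) = Add(Mul(74, E, c), -8) = Add(-8, Mul(74, E, c)))
Mul(Function('Y')(I), Pow(Function('T')(-39, y), -1)) = Mul(-28, Pow(Add(-8, Mul(74, -39, 31)), -1)) = Mul(-28, Pow(Add(-8, -89466), -1)) = Mul(-28, Pow(-89474, -1)) = Mul(-28, Rational(-1, 89474)) = Rational(2, 6391)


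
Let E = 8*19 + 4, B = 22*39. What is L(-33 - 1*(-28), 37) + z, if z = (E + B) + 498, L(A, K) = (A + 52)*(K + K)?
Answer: 4990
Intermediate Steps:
B = 858
E = 156 (E = 152 + 4 = 156)
L(A, K) = 2*K*(52 + A) (L(A, K) = (52 + A)*(2*K) = 2*K*(52 + A))
z = 1512 (z = (156 + 858) + 498 = 1014 + 498 = 1512)
L(-33 - 1*(-28), 37) + z = 2*37*(52 + (-33 - 1*(-28))) + 1512 = 2*37*(52 + (-33 + 28)) + 1512 = 2*37*(52 - 5) + 1512 = 2*37*47 + 1512 = 3478 + 1512 = 4990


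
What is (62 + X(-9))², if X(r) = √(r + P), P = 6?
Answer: (62 + I*√3)² ≈ 3841.0 + 214.77*I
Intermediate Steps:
X(r) = √(6 + r) (X(r) = √(r + 6) = √(6 + r))
(62 + X(-9))² = (62 + √(6 - 9))² = (62 + √(-3))² = (62 + I*√3)²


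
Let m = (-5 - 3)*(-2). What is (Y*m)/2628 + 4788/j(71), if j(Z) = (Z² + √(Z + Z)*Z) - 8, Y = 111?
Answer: 2973507464/1796914491 - 113316*√142/8205089 ≈ 1.4902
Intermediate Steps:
m = 16 (m = -8*(-2) = 16)
j(Z) = -8 + Z² + √2*Z^(3/2) (j(Z) = (Z² + √(2*Z)*Z) - 8 = (Z² + (√2*√Z)*Z) - 8 = (Z² + √2*Z^(3/2)) - 8 = -8 + Z² + √2*Z^(3/2))
(Y*m)/2628 + 4788/j(71) = (111*16)/2628 + 4788/(-8 + 71² + √2*71^(3/2)) = 1776*(1/2628) + 4788/(-8 + 5041 + √2*(71*√71)) = 148/219 + 4788/(-8 + 5041 + 71*√142) = 148/219 + 4788/(5033 + 71*√142)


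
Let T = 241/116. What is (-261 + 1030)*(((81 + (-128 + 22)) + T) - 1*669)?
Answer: -61722247/116 ≈ -5.3209e+5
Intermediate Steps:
T = 241/116 (T = 241*(1/116) = 241/116 ≈ 2.0776)
(-261 + 1030)*(((81 + (-128 + 22)) + T) - 1*669) = (-261 + 1030)*(((81 + (-128 + 22)) + 241/116) - 1*669) = 769*(((81 - 106) + 241/116) - 669) = 769*((-25 + 241/116) - 669) = 769*(-2659/116 - 669) = 769*(-80263/116) = -61722247/116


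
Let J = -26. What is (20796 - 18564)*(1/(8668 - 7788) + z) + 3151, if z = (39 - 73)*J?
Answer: 217386569/110 ≈ 1.9762e+6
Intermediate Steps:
z = 884 (z = (39 - 73)*(-26) = -34*(-26) = 884)
(20796 - 18564)*(1/(8668 - 7788) + z) + 3151 = (20796 - 18564)*(1/(8668 - 7788) + 884) + 3151 = 2232*(1/880 + 884) + 3151 = 2232*(777921/880) + 3151 = 217039959/110 + 3151 = 217386569/110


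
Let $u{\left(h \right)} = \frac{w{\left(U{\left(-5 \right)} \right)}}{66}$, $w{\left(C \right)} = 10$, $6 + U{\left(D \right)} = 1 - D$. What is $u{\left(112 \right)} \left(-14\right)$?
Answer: $- \frac{70}{33} \approx -2.1212$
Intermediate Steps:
$U{\left(D \right)} = -5 - D$ ($U{\left(D \right)} = -6 - \left(-1 + D\right) = -5 - D$)
$u{\left(h \right)} = \frac{5}{33}$ ($u{\left(h \right)} = \frac{10}{66} = 10 \cdot \frac{1}{66} = \frac{5}{33}$)
$u{\left(112 \right)} \left(-14\right) = \frac{5}{33} \left(-14\right) = - \frac{70}{33}$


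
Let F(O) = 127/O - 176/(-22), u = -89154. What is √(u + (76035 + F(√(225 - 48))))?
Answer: √(-410754519 + 22479*√177)/177 ≈ 114.46*I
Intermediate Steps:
F(O) = 8 + 127/O (F(O) = 127/O - 176*(-1/22) = 127/O + 8 = 8 + 127/O)
√(u + (76035 + F(√(225 - 48)))) = √(-89154 + (76035 + (8 + 127/(√(225 - 48))))) = √(-89154 + (76035 + (8 + 127/(√177)))) = √(-89154 + (76035 + (8 + 127*(√177/177)))) = √(-89154 + (76035 + (8 + 127*√177/177))) = √(-89154 + (76043 + 127*√177/177)) = √(-13111 + 127*√177/177)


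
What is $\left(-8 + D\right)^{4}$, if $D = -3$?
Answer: $14641$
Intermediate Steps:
$\left(-8 + D\right)^{4} = \left(-8 - 3\right)^{4} = \left(-11\right)^{4} = 14641$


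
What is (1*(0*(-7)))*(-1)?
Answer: 0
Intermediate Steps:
(1*(0*(-7)))*(-1) = (1*0)*(-1) = 0*(-1) = 0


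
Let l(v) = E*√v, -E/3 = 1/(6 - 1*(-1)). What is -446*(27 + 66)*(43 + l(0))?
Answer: -1783554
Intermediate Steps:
E = -3/7 (E = -3/(6 - 1*(-1)) = -3/(6 + 1) = -3/7 ≈ -0.42857)
l(v) = -3*√v/7
-446*(27 + 66)*(43 + l(0)) = -446*(27 + 66)*(43 - 3*√0/7) = -41478*(43 - 3/7*0) = -41478*(43 + 0) = -41478*43 = -446*3999 = -1783554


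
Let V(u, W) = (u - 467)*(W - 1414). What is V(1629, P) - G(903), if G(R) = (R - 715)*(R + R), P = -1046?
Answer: -3198048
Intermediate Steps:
V(u, W) = (-1414 + W)*(-467 + u) (V(u, W) = (-467 + u)*(-1414 + W) = (-1414 + W)*(-467 + u))
G(R) = 2*R*(-715 + R) (G(R) = (-715 + R)*(2*R) = 2*R*(-715 + R))
V(1629, P) - G(903) = (660338 - 1414*1629 - 467*(-1046) - 1046*1629) - 2*903*(-715 + 903) = (660338 - 2303406 + 488482 - 1703934) - 2*903*188 = -2858520 - 1*339528 = -2858520 - 339528 = -3198048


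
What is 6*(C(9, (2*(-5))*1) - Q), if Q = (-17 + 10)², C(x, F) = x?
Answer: -240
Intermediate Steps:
Q = 49 (Q = (-7)² = 49)
6*(C(9, (2*(-5))*1) - Q) = 6*(9 - 1*49) = 6*(9 - 49) = 6*(-40) = -240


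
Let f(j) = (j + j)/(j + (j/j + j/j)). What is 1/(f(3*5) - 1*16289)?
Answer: -17/276883 ≈ -6.1398e-5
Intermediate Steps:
f(j) = 2*j/(2 + j) (f(j) = (2*j)/(j + (1 + 1)) = (2*j)/(j + 2) = (2*j)/(2 + j) = 2*j/(2 + j))
1/(f(3*5) - 1*16289) = 1/(2*(3*5)/(2 + 3*5) - 1*16289) = 1/(2*15/(2 + 15) - 16289) = 1/(2*15/17 - 16289) = 1/(2*15*(1/17) - 16289) = 1/(30/17 - 16289) = 1/(-276883/17) = -17/276883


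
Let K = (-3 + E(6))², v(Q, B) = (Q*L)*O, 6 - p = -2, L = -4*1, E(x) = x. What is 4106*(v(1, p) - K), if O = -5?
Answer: 45166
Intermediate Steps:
L = -4
p = 8 (p = 6 - 1*(-2) = 6 + 2 = 8)
v(Q, B) = 20*Q (v(Q, B) = (Q*(-4))*(-5) = -4*Q*(-5) = 20*Q)
K = 9 (K = (-3 + 6)² = 3² = 9)
4106*(v(1, p) - K) = 4106*(20*1 - 1*9) = 4106*(20 - 9) = 4106*11 = 45166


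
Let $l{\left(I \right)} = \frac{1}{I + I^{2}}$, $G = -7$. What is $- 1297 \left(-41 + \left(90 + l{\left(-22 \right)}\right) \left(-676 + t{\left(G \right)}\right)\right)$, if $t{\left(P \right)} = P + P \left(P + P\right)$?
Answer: $\frac{10524647873}{154} \approx 6.8342 \cdot 10^{7}$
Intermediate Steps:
$t{\left(P \right)} = P + 2 P^{2}$ ($t{\left(P \right)} = P + P 2 P = P + 2 P^{2}$)
$- 1297 \left(-41 + \left(90 + l{\left(-22 \right)}\right) \left(-676 + t{\left(G \right)}\right)\right) = - 1297 \left(-41 + \left(90 + \frac{1}{\left(-22\right) \left(1 - 22\right)}\right) \left(-676 - 7 \left(1 + 2 \left(-7\right)\right)\right)\right) = - 1297 \left(-41 + \left(90 - \frac{1}{22 \left(-21\right)}\right) \left(-676 - 7 \left(1 - 14\right)\right)\right) = - 1297 \left(-41 + \left(90 - - \frac{1}{462}\right) \left(-676 - -91\right)\right) = - 1297 \left(-41 + \left(90 + \frac{1}{462}\right) \left(-676 + 91\right)\right) = - 1297 \left(-41 + \frac{41581}{462} \left(-585\right)\right) = - 1297 \left(-41 - \frac{8108295}{154}\right) = \left(-1297\right) \left(- \frac{8114609}{154}\right) = \frac{10524647873}{154}$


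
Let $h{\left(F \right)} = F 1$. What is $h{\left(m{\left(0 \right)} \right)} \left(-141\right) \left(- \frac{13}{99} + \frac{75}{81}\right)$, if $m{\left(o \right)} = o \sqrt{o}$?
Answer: $0$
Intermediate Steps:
$m{\left(o \right)} = o^{\frac{3}{2}}$
$h{\left(F \right)} = F$
$h{\left(m{\left(0 \right)} \right)} \left(-141\right) \left(- \frac{13}{99} + \frac{75}{81}\right) = 0^{\frac{3}{2}} \left(-141\right) \left(- \frac{13}{99} + \frac{75}{81}\right) = 0 \left(-141\right) \left(\left(-13\right) \frac{1}{99} + 75 \cdot \frac{1}{81}\right) = 0 \left(- \frac{13}{99} + \frac{25}{27}\right) = 0 \cdot \frac{236}{297} = 0$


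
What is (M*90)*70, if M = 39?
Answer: 245700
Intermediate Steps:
(M*90)*70 = (39*90)*70 = 3510*70 = 245700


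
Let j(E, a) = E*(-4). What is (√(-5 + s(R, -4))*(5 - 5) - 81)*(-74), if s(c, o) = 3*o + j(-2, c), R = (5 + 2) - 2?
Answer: 5994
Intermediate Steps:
j(E, a) = -4*E
R = 5 (R = 7 - 2 = 5)
s(c, o) = 8 + 3*o (s(c, o) = 3*o - 4*(-2) = 3*o + 8 = 8 + 3*o)
(√(-5 + s(R, -4))*(5 - 5) - 81)*(-74) = (√(-5 + (8 + 3*(-4)))*(5 - 5) - 81)*(-74) = (√(-5 + (8 - 12))*0 - 81)*(-74) = (√(-5 - 4)*0 - 81)*(-74) = (√(-9)*0 - 81)*(-74) = ((3*I)*0 - 81)*(-74) = (0 - 81)*(-74) = -81*(-74) = 5994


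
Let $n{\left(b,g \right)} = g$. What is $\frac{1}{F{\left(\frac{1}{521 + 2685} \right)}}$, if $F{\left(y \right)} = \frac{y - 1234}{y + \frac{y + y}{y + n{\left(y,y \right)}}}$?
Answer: $- \frac{3207}{3956203} \approx -0.00081063$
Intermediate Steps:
$F{\left(y \right)} = \frac{-1234 + y}{1 + y}$ ($F{\left(y \right)} = \frac{y - 1234}{y + \frac{y + y}{y + y}} = \frac{-1234 + y}{y + \frac{2 y}{2 y}} = \frac{-1234 + y}{y + 2 y \frac{1}{2 y}} = \frac{-1234 + y}{y + 1} = \frac{-1234 + y}{1 + y}$)
$\frac{1}{F{\left(\frac{1}{521 + 2685} \right)}} = \frac{1}{\frac{1}{1 + \frac{1}{521 + 2685}} \left(-1234 + \frac{1}{521 + 2685}\right)} = \frac{1}{\frac{1}{1 + \frac{1}{3206}} \left(-1234 + \frac{1}{3206}\right)} = \frac{1}{\frac{1}{\frac{3207}{3206}} \left(- \frac{3956203}{3206}\right)} = \frac{1}{\frac{3206}{3207} \left(- \frac{3956203}{3206}\right)} = \frac{1}{- \frac{3956203}{3207}} = - \frac{3207}{3956203}$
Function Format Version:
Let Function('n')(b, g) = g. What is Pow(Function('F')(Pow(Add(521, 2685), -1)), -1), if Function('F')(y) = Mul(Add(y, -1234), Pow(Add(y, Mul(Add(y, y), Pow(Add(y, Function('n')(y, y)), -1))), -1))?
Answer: Rational(-3207, 3956203) ≈ -0.00081063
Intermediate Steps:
Function('F')(y) = Mul(Pow(Add(1, y), -1), Add(-1234, y)) (Function('F')(y) = Mul(Add(y, -1234), Pow(Add(y, Mul(Add(y, y), Pow(Add(y, y), -1))), -1)) = Mul(Add(-1234, y), Pow(Add(y, Mul(Mul(2, y), Pow(Mul(2, y), -1))), -1)) = Mul(Add(-1234, y), Pow(Add(y, Mul(Mul(2, y), Mul(Rational(1, 2), Pow(y, -1)))), -1)) = Mul(Add(-1234, y), Pow(Add(y, 1), -1)) = Mul(Add(-1234, y), Pow(Add(1, y), -1)) = Mul(Pow(Add(1, y), -1), Add(-1234, y)))
Pow(Function('F')(Pow(Add(521, 2685), -1)), -1) = Pow(Mul(Pow(Add(1, Pow(Add(521, 2685), -1)), -1), Add(-1234, Pow(Add(521, 2685), -1))), -1) = Pow(Mul(Pow(Add(1, Pow(3206, -1)), -1), Add(-1234, Pow(3206, -1))), -1) = Pow(Mul(Pow(Add(1, Rational(1, 3206)), -1), Add(-1234, Rational(1, 3206))), -1) = Pow(Mul(Pow(Rational(3207, 3206), -1), Rational(-3956203, 3206)), -1) = Pow(Mul(Rational(3206, 3207), Rational(-3956203, 3206)), -1) = Pow(Rational(-3956203, 3207), -1) = Rational(-3207, 3956203)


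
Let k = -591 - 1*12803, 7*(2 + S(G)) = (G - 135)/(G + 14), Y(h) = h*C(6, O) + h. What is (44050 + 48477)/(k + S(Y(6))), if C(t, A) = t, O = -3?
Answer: -36270584/5251325 ≈ -6.9069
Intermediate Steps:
Y(h) = 7*h (Y(h) = h*6 + h = 6*h + h = 7*h)
S(G) = -2 + (-135 + G)/(7*(14 + G)) (S(G) = -2 + ((G - 135)/(G + 14))/7 = -2 + ((-135 + G)/(14 + G))/7 = -2 + (-135 + G)/(7*(14 + G)))
k = -13394 (k = -591 - 12803 = -13394)
(44050 + 48477)/(k + S(Y(6))) = (44050 + 48477)/(-13394 + (-331 - 91*6)/(7*(14 + 7*6))) = 92527/(-13394 + (-331 - 13*42)/(7*(14 + 42))) = 92527/(-13394 + (⅐)*(-331 - 546)/56) = 92527/(-13394 + (⅐)*(1/56)*(-877)) = 92527/(-13394 - 877/392) = 92527/(-5251325/392) = 92527*(-392/5251325) = -36270584/5251325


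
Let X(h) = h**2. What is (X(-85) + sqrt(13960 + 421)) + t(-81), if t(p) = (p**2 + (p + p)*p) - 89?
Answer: 26819 + sqrt(14381) ≈ 26939.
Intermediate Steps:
t(p) = -89 + 3*p**2 (t(p) = (p**2 + (2*p)*p) - 89 = (p**2 + 2*p**2) - 89 = 3*p**2 - 89 = -89 + 3*p**2)
(X(-85) + sqrt(13960 + 421)) + t(-81) = ((-85)**2 + sqrt(13960 + 421)) + (-89 + 3*(-81)**2) = (7225 + sqrt(14381)) + (-89 + 3*6561) = (7225 + sqrt(14381)) + (-89 + 19683) = (7225 + sqrt(14381)) + 19594 = 26819 + sqrt(14381)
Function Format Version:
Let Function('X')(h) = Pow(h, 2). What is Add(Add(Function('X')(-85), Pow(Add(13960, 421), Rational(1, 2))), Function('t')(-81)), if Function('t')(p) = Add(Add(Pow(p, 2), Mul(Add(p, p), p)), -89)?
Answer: Add(26819, Pow(14381, Rational(1, 2))) ≈ 26939.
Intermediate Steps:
Function('t')(p) = Add(-89, Mul(3, Pow(p, 2))) (Function('t')(p) = Add(Add(Pow(p, 2), Mul(Mul(2, p), p)), -89) = Add(Add(Pow(p, 2), Mul(2, Pow(p, 2))), -89) = Add(Mul(3, Pow(p, 2)), -89) = Add(-89, Mul(3, Pow(p, 2))))
Add(Add(Function('X')(-85), Pow(Add(13960, 421), Rational(1, 2))), Function('t')(-81)) = Add(Add(Pow(-85, 2), Pow(Add(13960, 421), Rational(1, 2))), Add(-89, Mul(3, Pow(-81, 2)))) = Add(Add(7225, Pow(14381, Rational(1, 2))), Add(-89, Mul(3, 6561))) = Add(Add(7225, Pow(14381, Rational(1, 2))), Add(-89, 19683)) = Add(Add(7225, Pow(14381, Rational(1, 2))), 19594) = Add(26819, Pow(14381, Rational(1, 2)))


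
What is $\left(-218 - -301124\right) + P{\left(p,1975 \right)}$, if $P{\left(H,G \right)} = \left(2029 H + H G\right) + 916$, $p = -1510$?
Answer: $-5744218$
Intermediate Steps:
$P{\left(H,G \right)} = 916 + 2029 H + G H$ ($P{\left(H,G \right)} = \left(2029 H + G H\right) + 916 = 916 + 2029 H + G H$)
$\left(-218 - -301124\right) + P{\left(p,1975 \right)} = \left(-218 - -301124\right) + \left(916 + 2029 \left(-1510\right) + 1975 \left(-1510\right)\right) = \left(-218 + 301124\right) - 6045124 = 300906 - 6045124 = -5744218$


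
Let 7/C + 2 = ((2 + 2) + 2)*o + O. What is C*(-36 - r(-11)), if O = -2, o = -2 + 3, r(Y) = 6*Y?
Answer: 105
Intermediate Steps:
o = 1
C = 7/2 (C = 7/(-2 + (((2 + 2) + 2)*1 - 2)) = 7/(-2 + ((4 + 2)*1 - 2)) = 7/(-2 + (6*1 - 2)) = 7/(-2 + (6 - 2)) = 7/(-2 + 4) = 7/2 ≈ 3.5000)
C*(-36 - r(-11)) = 7*(-36 - 6*(-11))/2 = 7*(-36 - 1*(-66))/2 = 7*(-36 + 66)/2 = (7/2)*30 = 105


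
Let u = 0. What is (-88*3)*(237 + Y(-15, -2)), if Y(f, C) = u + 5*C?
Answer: -59928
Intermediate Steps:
Y(f, C) = 5*C (Y(f, C) = 0 + 5*C = 5*C)
(-88*3)*(237 + Y(-15, -2)) = (-88*3)*(237 + 5*(-2)) = -264*(237 - 10) = -264*227 = -59928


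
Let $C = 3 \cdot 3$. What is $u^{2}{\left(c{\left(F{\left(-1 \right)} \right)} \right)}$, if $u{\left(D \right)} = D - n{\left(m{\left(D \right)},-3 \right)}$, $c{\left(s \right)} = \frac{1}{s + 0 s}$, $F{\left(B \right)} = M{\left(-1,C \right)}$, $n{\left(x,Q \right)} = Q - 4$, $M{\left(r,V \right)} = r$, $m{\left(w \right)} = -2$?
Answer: $36$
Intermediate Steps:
$C = 9$
$n{\left(x,Q \right)} = -4 + Q$ ($n{\left(x,Q \right)} = Q - 4 = -4 + Q$)
$F{\left(B \right)} = -1$
$c{\left(s \right)} = \frac{1}{s}$ ($c{\left(s \right)} = \frac{1}{s + 0} = \frac{1}{s}$)
$u{\left(D \right)} = 7 + D$ ($u{\left(D \right)} = D - \left(-4 - 3\right) = D - -7 = D + 7 = 7 + D$)
$u^{2}{\left(c{\left(F{\left(-1 \right)} \right)} \right)} = \left(7 + \frac{1}{-1}\right)^{2} = \left(7 - 1\right)^{2} = 6^{2} = 36$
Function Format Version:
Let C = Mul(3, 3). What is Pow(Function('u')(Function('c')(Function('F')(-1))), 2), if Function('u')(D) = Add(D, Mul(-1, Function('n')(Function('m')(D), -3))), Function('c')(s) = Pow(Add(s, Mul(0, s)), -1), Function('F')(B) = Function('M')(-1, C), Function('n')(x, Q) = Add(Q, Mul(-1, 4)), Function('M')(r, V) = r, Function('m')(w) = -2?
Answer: 36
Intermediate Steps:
C = 9
Function('n')(x, Q) = Add(-4, Q) (Function('n')(x, Q) = Add(Q, -4) = Add(-4, Q))
Function('F')(B) = -1
Function('c')(s) = Pow(s, -1) (Function('c')(s) = Pow(Add(s, 0), -1) = Pow(s, -1))
Function('u')(D) = Add(7, D) (Function('u')(D) = Add(D, Mul(-1, Add(-4, -3))) = Add(D, Mul(-1, -7)) = Add(D, 7) = Add(7, D))
Pow(Function('u')(Function('c')(Function('F')(-1))), 2) = Pow(Add(7, Pow(-1, -1)), 2) = Pow(Add(7, -1), 2) = Pow(6, 2) = 36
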